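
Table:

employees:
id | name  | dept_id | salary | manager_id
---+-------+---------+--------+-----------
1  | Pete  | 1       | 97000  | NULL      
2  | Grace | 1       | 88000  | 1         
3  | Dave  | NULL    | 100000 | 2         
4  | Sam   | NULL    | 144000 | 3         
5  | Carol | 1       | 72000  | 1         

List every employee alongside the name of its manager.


This is a self-join: employees is joined to a second copy of itself, matching each row's manager_id to another row's id. Use LEFT JOIN so rows with manager_id=NULL are kept.
  - employee 1 (Pete): manager_id=NULL -> NULL
  - employee 2 (Grace): manager_id=1 -> Pete
  - employee 3 (Dave): manager_id=2 -> Grace
  - employee 4 (Sam): manager_id=3 -> Dave
  - employee 5 (Carol): manager_id=1 -> Pete

SQL:
SELECT a.name AS item, b.name AS manager
FROM employees a
LEFT JOIN employees b ON a.manager_id = b.id

Result:
item  | manager
------+--------
Pete  | NULL   
Grace | Pete   
Dave  | Grace  
Sam   | Dave   
Carol | Pete   


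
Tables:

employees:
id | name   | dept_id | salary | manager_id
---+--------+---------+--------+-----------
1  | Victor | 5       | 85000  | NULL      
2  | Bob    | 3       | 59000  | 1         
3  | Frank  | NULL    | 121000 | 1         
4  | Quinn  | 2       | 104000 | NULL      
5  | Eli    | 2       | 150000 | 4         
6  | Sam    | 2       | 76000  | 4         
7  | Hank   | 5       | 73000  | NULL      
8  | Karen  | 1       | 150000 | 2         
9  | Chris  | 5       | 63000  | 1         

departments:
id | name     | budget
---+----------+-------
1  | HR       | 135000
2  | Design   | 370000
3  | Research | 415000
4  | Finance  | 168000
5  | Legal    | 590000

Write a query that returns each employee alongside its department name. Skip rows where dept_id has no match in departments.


INNER JOIN keeps only employees rows whose dept_id matches an id in departments. Walk through each employee:
  - employee 1 (Victor): dept_id=5 -> matches Legal
  - employee 2 (Bob): dept_id=3 -> matches Research
  - employee 3 (Frank): dept_id=NULL, no match -> dropped
  - employee 4 (Quinn): dept_id=2 -> matches Design
  - employee 5 (Eli): dept_id=2 -> matches Design
  - employee 6 (Sam): dept_id=2 -> matches Design
  - employee 7 (Hank): dept_id=5 -> matches Legal
  - employee 8 (Karen): dept_id=1 -> matches HR
  - employee 9 (Chris): dept_id=5 -> matches Legal
So 1 of 9 rows is dropped.

SQL:
SELECT a.name, b.name AS department
FROM employees a
INNER JOIN departments b ON a.dept_id = b.id

Result:
name   | department
-------+-----------
Victor | Legal     
Bob    | Research  
Quinn  | Design    
Eli    | Design    
Sam    | Design    
Hank   | Legal     
Karen  | HR        
Chris  | Legal     


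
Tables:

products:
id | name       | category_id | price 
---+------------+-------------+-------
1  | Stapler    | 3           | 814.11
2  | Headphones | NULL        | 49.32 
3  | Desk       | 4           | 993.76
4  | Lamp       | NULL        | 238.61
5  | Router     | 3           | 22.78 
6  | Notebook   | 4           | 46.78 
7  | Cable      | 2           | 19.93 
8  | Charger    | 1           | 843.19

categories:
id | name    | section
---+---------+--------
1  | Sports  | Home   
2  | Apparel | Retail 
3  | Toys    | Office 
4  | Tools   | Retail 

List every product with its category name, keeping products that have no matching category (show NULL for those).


LEFT JOIN keeps every row from products (the left table); where category_id has no match in categories, the category columns become NULL. Walk through each product:
  - product 1 (Stapler): category_id=3 -> matches Toys
  - product 2 (Headphones): category_id=NULL, no match -> kept with NULL
  - product 3 (Desk): category_id=4 -> matches Tools
  - product 4 (Lamp): category_id=NULL, no match -> kept with NULL
  - product 5 (Router): category_id=3 -> matches Toys
  - product 6 (Notebook): category_id=4 -> matches Tools
  - product 7 (Cable): category_id=2 -> matches Apparel
  - product 8 (Charger): category_id=1 -> matches Sports
All 8 rows appear; 2 have NULL category.

SQL:
SELECT a.name, b.name AS category
FROM products a
LEFT JOIN categories b ON a.category_id = b.id

Result:
name       | category
-----------+---------
Stapler    | Toys    
Headphones | NULL    
Desk       | Tools   
Lamp       | NULL    
Router     | Toys    
Notebook   | Tools   
Cable      | Apparel 
Charger    | Sports  


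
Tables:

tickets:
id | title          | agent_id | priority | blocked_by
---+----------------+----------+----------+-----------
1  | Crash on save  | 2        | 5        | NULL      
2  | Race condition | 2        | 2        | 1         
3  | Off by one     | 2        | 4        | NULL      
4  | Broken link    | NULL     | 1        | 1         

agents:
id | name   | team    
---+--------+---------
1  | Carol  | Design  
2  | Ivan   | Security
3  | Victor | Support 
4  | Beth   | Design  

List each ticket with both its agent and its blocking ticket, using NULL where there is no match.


Two LEFT JOINs from the same base table tickets: one to agents via agent_id, one to tickets itself via blocked_by. Both are LEFT so every ticket is preserved.
Match against agents:
  - ticket 1 (Crash on save): agent_id=2 -> matches Ivan
  - ticket 2 (Race condition): agent_id=2 -> matches Ivan
  - ticket 3 (Off by one): agent_id=2 -> matches Ivan
  - ticket 4 (Broken link): agent_id=NULL, no match -> kept with NULL
Match against tickets (self):
  - ticket 1 (Crash on save): blocked_by=NULL -> NULL
  - ticket 2 (Race condition): blocked_by=1 -> Crash on save
  - ticket 3 (Off by one): blocked_by=NULL -> NULL
  - ticket 4 (Broken link): blocked_by=1 -> Crash on save

SQL:
SELECT a.title, b.name AS agent, c.title AS blocked_by
FROM tickets a
LEFT JOIN agents b ON a.agent_id = b.id
LEFT JOIN tickets c ON a.blocked_by = c.id

Result:
title          | agent | blocked_by   
---------------+-------+--------------
Crash on save  | Ivan  | NULL         
Race condition | Ivan  | Crash on save
Off by one     | Ivan  | NULL         
Broken link    | NULL  | Crash on save


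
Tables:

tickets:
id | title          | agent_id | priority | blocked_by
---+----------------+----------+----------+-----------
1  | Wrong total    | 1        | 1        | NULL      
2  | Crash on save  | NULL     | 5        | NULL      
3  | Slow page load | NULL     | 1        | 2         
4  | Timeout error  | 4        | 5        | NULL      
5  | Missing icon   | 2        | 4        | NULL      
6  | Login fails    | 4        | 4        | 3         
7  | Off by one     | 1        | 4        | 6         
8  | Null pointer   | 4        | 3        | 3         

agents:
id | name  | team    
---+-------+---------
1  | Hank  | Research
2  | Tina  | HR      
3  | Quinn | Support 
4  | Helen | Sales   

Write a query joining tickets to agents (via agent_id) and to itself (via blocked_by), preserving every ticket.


Two LEFT JOINs from the same base table tickets: one to agents via agent_id, one to tickets itself via blocked_by. Both are LEFT so every ticket is preserved.
Match against agents:
  - ticket 1 (Wrong total): agent_id=1 -> matches Hank
  - ticket 2 (Crash on save): agent_id=NULL, no match -> kept with NULL
  - ticket 3 (Slow page load): agent_id=NULL, no match -> kept with NULL
  - ticket 4 (Timeout error): agent_id=4 -> matches Helen
  - ticket 5 (Missing icon): agent_id=2 -> matches Tina
  - ticket 6 (Login fails): agent_id=4 -> matches Helen
  - ticket 7 (Off by one): agent_id=1 -> matches Hank
  - ticket 8 (Null pointer): agent_id=4 -> matches Helen
Match against tickets (self):
  - ticket 1 (Wrong total): blocked_by=NULL -> NULL
  - ticket 2 (Crash on save): blocked_by=NULL -> NULL
  - ticket 3 (Slow page load): blocked_by=2 -> Crash on save
  - ticket 4 (Timeout error): blocked_by=NULL -> NULL
  - ticket 5 (Missing icon): blocked_by=NULL -> NULL
  - ticket 6 (Login fails): blocked_by=3 -> Slow page load
  - ticket 7 (Off by one): blocked_by=6 -> Login fails
  - ticket 8 (Null pointer): blocked_by=3 -> Slow page load

SQL:
SELECT a.title, b.name AS agent, c.title AS blocked_by
FROM tickets a
LEFT JOIN agents b ON a.agent_id = b.id
LEFT JOIN tickets c ON a.blocked_by = c.id

Result:
title          | agent | blocked_by    
---------------+-------+---------------
Wrong total    | Hank  | NULL          
Crash on save  | NULL  | NULL          
Slow page load | NULL  | Crash on save 
Timeout error  | Helen | NULL          
Missing icon   | Tina  | NULL          
Login fails    | Helen | Slow page load
Off by one     | Hank  | Login fails   
Null pointer   | Helen | Slow page load


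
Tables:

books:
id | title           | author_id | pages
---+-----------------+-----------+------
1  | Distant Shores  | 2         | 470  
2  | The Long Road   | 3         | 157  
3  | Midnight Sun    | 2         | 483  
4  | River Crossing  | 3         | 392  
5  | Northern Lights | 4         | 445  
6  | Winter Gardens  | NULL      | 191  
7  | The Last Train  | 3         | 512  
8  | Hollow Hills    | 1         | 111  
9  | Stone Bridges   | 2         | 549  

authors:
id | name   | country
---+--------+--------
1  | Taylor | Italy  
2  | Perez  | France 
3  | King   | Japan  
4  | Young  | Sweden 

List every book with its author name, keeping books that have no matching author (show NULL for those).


LEFT JOIN keeps every row from books (the left table); where author_id has no match in authors, the author columns become NULL. Walk through each book:
  - book 1 (Distant Shores): author_id=2 -> matches Perez
  - book 2 (The Long Road): author_id=3 -> matches King
  - book 3 (Midnight Sun): author_id=2 -> matches Perez
  - book 4 (River Crossing): author_id=3 -> matches King
  - book 5 (Northern Lights): author_id=4 -> matches Young
  - book 6 (Winter Gardens): author_id=NULL, no match -> kept with NULL
  - book 7 (The Last Train): author_id=3 -> matches King
  - book 8 (Hollow Hills): author_id=1 -> matches Taylor
  - book 9 (Stone Bridges): author_id=2 -> matches Perez
All 9 rows appear; 1 has NULL author.

SQL:
SELECT a.title, b.name AS author
FROM books a
LEFT JOIN authors b ON a.author_id = b.id

Result:
title           | author
----------------+-------
Distant Shores  | Perez 
The Long Road   | King  
Midnight Sun    | Perez 
River Crossing  | King  
Northern Lights | Young 
Winter Gardens  | NULL  
The Last Train  | King  
Hollow Hills    | Taylor
Stone Bridges   | Perez 


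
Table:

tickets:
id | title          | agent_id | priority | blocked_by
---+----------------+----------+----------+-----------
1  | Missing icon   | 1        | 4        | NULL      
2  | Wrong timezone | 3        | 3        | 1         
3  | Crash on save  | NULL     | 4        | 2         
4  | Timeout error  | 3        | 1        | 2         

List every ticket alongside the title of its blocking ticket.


This is a self-join: tickets is joined to a second copy of itself, matching each row's blocked_by to another row's id. Use LEFT JOIN so rows with blocked_by=NULL are kept.
  - ticket 1 (Missing icon): blocked_by=NULL -> NULL
  - ticket 2 (Wrong timezone): blocked_by=1 -> Missing icon
  - ticket 3 (Crash on save): blocked_by=2 -> Wrong timezone
  - ticket 4 (Timeout error): blocked_by=2 -> Wrong timezone

SQL:
SELECT a.title AS item, b.title AS blocked_by
FROM tickets a
LEFT JOIN tickets b ON a.blocked_by = b.id

Result:
item           | blocked_by    
---------------+---------------
Missing icon   | NULL          
Wrong timezone | Missing icon  
Crash on save  | Wrong timezone
Timeout error  | Wrong timezone


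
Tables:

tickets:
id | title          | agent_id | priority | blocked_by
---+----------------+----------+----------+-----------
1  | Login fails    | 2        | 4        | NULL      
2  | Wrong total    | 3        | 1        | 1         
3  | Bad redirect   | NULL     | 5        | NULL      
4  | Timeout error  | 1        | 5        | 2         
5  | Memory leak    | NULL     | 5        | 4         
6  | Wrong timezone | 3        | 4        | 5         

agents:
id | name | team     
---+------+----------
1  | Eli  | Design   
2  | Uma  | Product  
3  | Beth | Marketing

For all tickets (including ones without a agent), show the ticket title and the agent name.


LEFT JOIN keeps every row from tickets (the left table); where agent_id has no match in agents, the agent columns become NULL. Walk through each ticket:
  - ticket 1 (Login fails): agent_id=2 -> matches Uma
  - ticket 2 (Wrong total): agent_id=3 -> matches Beth
  - ticket 3 (Bad redirect): agent_id=NULL, no match -> kept with NULL
  - ticket 4 (Timeout error): agent_id=1 -> matches Eli
  - ticket 5 (Memory leak): agent_id=NULL, no match -> kept with NULL
  - ticket 6 (Wrong timezone): agent_id=3 -> matches Beth
All 6 rows appear; 2 have NULL agent.

SQL:
SELECT a.title, b.name AS agent
FROM tickets a
LEFT JOIN agents b ON a.agent_id = b.id

Result:
title          | agent
---------------+------
Login fails    | Uma  
Wrong total    | Beth 
Bad redirect   | NULL 
Timeout error  | Eli  
Memory leak    | NULL 
Wrong timezone | Beth 


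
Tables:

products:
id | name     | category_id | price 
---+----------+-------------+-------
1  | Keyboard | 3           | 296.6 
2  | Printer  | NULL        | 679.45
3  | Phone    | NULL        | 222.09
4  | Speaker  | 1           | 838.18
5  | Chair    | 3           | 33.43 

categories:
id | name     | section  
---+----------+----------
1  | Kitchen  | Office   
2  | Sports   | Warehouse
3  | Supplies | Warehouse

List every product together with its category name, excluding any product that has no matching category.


INNER JOIN keeps only products rows whose category_id matches an id in categories. Walk through each product:
  - product 1 (Keyboard): category_id=3 -> matches Supplies
  - product 2 (Printer): category_id=NULL, no match -> dropped
  - product 3 (Phone): category_id=NULL, no match -> dropped
  - product 4 (Speaker): category_id=1 -> matches Kitchen
  - product 5 (Chair): category_id=3 -> matches Supplies
So 2 of 5 rows are dropped.

SQL:
SELECT a.name, b.name AS category
FROM products a
INNER JOIN categories b ON a.category_id = b.id

Result:
name     | category
---------+---------
Keyboard | Supplies
Speaker  | Kitchen 
Chair    | Supplies


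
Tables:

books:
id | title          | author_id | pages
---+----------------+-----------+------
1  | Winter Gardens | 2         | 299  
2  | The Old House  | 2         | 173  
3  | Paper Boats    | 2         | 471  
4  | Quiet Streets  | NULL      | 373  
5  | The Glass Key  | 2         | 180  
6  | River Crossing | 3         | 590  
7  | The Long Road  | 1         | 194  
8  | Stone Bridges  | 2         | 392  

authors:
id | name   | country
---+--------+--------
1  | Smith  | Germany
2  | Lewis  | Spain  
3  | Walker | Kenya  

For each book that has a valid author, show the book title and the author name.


INNER JOIN keeps only books rows whose author_id matches an id in authors. Walk through each book:
  - book 1 (Winter Gardens): author_id=2 -> matches Lewis
  - book 2 (The Old House): author_id=2 -> matches Lewis
  - book 3 (Paper Boats): author_id=2 -> matches Lewis
  - book 4 (Quiet Streets): author_id=NULL, no match -> dropped
  - book 5 (The Glass Key): author_id=2 -> matches Lewis
  - book 6 (River Crossing): author_id=3 -> matches Walker
  - book 7 (The Long Road): author_id=1 -> matches Smith
  - book 8 (Stone Bridges): author_id=2 -> matches Lewis
So 1 of 8 rows is dropped.

SQL:
SELECT a.title, b.name AS author
FROM books a
INNER JOIN authors b ON a.author_id = b.id

Result:
title          | author
---------------+-------
Winter Gardens | Lewis 
The Old House  | Lewis 
Paper Boats    | Lewis 
The Glass Key  | Lewis 
River Crossing | Walker
The Long Road  | Smith 
Stone Bridges  | Lewis 


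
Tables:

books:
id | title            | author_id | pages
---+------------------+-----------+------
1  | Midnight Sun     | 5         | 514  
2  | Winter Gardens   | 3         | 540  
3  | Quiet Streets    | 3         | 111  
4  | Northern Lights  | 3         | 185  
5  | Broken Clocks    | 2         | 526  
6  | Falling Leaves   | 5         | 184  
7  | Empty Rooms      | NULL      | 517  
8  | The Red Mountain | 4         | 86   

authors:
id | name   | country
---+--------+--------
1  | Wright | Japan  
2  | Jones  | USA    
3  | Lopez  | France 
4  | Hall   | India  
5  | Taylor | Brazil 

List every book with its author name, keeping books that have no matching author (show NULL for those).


LEFT JOIN keeps every row from books (the left table); where author_id has no match in authors, the author columns become NULL. Walk through each book:
  - book 1 (Midnight Sun): author_id=5 -> matches Taylor
  - book 2 (Winter Gardens): author_id=3 -> matches Lopez
  - book 3 (Quiet Streets): author_id=3 -> matches Lopez
  - book 4 (Northern Lights): author_id=3 -> matches Lopez
  - book 5 (Broken Clocks): author_id=2 -> matches Jones
  - book 6 (Falling Leaves): author_id=5 -> matches Taylor
  - book 7 (Empty Rooms): author_id=NULL, no match -> kept with NULL
  - book 8 (The Red Mountain): author_id=4 -> matches Hall
All 8 rows appear; 1 has NULL author.

SQL:
SELECT a.title, b.name AS author
FROM books a
LEFT JOIN authors b ON a.author_id = b.id

Result:
title            | author
-----------------+-------
Midnight Sun     | Taylor
Winter Gardens   | Lopez 
Quiet Streets    | Lopez 
Northern Lights  | Lopez 
Broken Clocks    | Jones 
Falling Leaves   | Taylor
Empty Rooms      | NULL  
The Red Mountain | Hall  


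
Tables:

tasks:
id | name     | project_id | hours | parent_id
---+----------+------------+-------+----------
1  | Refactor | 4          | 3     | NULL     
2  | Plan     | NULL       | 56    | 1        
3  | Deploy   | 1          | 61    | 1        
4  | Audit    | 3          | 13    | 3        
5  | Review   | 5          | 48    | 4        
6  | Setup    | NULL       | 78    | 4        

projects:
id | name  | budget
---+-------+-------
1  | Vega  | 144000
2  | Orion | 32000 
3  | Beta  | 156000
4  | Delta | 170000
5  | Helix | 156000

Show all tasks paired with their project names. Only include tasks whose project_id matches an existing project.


INNER JOIN keeps only tasks rows whose project_id matches an id in projects. Walk through each task:
  - task 1 (Refactor): project_id=4 -> matches Delta
  - task 2 (Plan): project_id=NULL, no match -> dropped
  - task 3 (Deploy): project_id=1 -> matches Vega
  - task 4 (Audit): project_id=3 -> matches Beta
  - task 5 (Review): project_id=5 -> matches Helix
  - task 6 (Setup): project_id=NULL, no match -> dropped
So 2 of 6 rows are dropped.

SQL:
SELECT a.name, b.name AS project
FROM tasks a
INNER JOIN projects b ON a.project_id = b.id

Result:
name     | project
---------+--------
Refactor | Delta  
Deploy   | Vega   
Audit    | Beta   
Review   | Helix  


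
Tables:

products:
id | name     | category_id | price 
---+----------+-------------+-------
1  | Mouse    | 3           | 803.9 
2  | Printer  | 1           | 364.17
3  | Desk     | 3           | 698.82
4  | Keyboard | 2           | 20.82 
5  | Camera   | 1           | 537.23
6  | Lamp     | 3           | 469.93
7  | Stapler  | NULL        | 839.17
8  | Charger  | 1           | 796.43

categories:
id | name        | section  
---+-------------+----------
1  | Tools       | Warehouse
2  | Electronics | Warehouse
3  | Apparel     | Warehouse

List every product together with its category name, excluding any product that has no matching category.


INNER JOIN keeps only products rows whose category_id matches an id in categories. Walk through each product:
  - product 1 (Mouse): category_id=3 -> matches Apparel
  - product 2 (Printer): category_id=1 -> matches Tools
  - product 3 (Desk): category_id=3 -> matches Apparel
  - product 4 (Keyboard): category_id=2 -> matches Electronics
  - product 5 (Camera): category_id=1 -> matches Tools
  - product 6 (Lamp): category_id=3 -> matches Apparel
  - product 7 (Stapler): category_id=NULL, no match -> dropped
  - product 8 (Charger): category_id=1 -> matches Tools
So 1 of 8 rows is dropped.

SQL:
SELECT a.name, b.name AS category
FROM products a
INNER JOIN categories b ON a.category_id = b.id

Result:
name     | category   
---------+------------
Mouse    | Apparel    
Printer  | Tools      
Desk     | Apparel    
Keyboard | Electronics
Camera   | Tools      
Lamp     | Apparel    
Charger  | Tools      


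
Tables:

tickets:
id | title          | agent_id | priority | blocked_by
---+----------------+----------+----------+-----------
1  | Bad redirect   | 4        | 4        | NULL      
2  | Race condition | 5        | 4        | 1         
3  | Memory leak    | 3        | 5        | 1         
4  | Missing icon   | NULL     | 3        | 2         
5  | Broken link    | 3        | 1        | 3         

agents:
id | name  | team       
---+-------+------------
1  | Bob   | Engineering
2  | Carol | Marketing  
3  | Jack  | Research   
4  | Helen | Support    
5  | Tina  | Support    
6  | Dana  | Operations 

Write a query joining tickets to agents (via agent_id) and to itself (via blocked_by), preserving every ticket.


Two LEFT JOINs from the same base table tickets: one to agents via agent_id, one to tickets itself via blocked_by. Both are LEFT so every ticket is preserved.
Match against agents:
  - ticket 1 (Bad redirect): agent_id=4 -> matches Helen
  - ticket 2 (Race condition): agent_id=5 -> matches Tina
  - ticket 3 (Memory leak): agent_id=3 -> matches Jack
  - ticket 4 (Missing icon): agent_id=NULL, no match -> kept with NULL
  - ticket 5 (Broken link): agent_id=3 -> matches Jack
Match against tickets (self):
  - ticket 1 (Bad redirect): blocked_by=NULL -> NULL
  - ticket 2 (Race condition): blocked_by=1 -> Bad redirect
  - ticket 3 (Memory leak): blocked_by=1 -> Bad redirect
  - ticket 4 (Missing icon): blocked_by=2 -> Race condition
  - ticket 5 (Broken link): blocked_by=3 -> Memory leak

SQL:
SELECT a.title, b.name AS agent, c.title AS blocked_by
FROM tickets a
LEFT JOIN agents b ON a.agent_id = b.id
LEFT JOIN tickets c ON a.blocked_by = c.id

Result:
title          | agent | blocked_by    
---------------+-------+---------------
Bad redirect   | Helen | NULL          
Race condition | Tina  | Bad redirect  
Memory leak    | Jack  | Bad redirect  
Missing icon   | NULL  | Race condition
Broken link    | Jack  | Memory leak   


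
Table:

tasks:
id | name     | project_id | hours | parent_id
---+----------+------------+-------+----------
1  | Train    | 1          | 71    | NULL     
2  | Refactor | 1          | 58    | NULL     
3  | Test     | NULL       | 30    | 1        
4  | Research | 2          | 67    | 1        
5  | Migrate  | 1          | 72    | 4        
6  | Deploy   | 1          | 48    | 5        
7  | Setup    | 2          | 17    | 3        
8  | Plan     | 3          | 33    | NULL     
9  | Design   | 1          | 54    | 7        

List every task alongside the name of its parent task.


This is a self-join: tasks is joined to a second copy of itself, matching each row's parent_id to another row's id. Use LEFT JOIN so rows with parent_id=NULL are kept.
  - task 1 (Train): parent_id=NULL -> NULL
  - task 2 (Refactor): parent_id=NULL -> NULL
  - task 3 (Test): parent_id=1 -> Train
  - task 4 (Research): parent_id=1 -> Train
  - task 5 (Migrate): parent_id=4 -> Research
  - task 6 (Deploy): parent_id=5 -> Migrate
  - task 7 (Setup): parent_id=3 -> Test
  - task 8 (Plan): parent_id=NULL -> NULL
  - task 9 (Design): parent_id=7 -> Setup

SQL:
SELECT a.name AS item, b.name AS parent
FROM tasks a
LEFT JOIN tasks b ON a.parent_id = b.id

Result:
item     | parent  
---------+---------
Train    | NULL    
Refactor | NULL    
Test     | Train   
Research | Train   
Migrate  | Research
Deploy   | Migrate 
Setup    | Test    
Plan     | NULL    
Design   | Setup   


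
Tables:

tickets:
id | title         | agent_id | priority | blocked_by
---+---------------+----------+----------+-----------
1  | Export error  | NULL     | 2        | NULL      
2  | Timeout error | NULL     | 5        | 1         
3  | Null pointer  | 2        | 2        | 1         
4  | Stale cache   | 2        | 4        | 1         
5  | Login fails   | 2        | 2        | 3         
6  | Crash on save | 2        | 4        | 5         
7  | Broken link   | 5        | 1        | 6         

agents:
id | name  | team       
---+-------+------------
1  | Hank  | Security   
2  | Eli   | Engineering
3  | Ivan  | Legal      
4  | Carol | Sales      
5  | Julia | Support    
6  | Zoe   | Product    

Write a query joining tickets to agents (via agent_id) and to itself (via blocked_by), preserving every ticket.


Two LEFT JOINs from the same base table tickets: one to agents via agent_id, one to tickets itself via blocked_by. Both are LEFT so every ticket is preserved.
Match against agents:
  - ticket 1 (Export error): agent_id=NULL, no match -> kept with NULL
  - ticket 2 (Timeout error): agent_id=NULL, no match -> kept with NULL
  - ticket 3 (Null pointer): agent_id=2 -> matches Eli
  - ticket 4 (Stale cache): agent_id=2 -> matches Eli
  - ticket 5 (Login fails): agent_id=2 -> matches Eli
  - ticket 6 (Crash on save): agent_id=2 -> matches Eli
  - ticket 7 (Broken link): agent_id=5 -> matches Julia
Match against tickets (self):
  - ticket 1 (Export error): blocked_by=NULL -> NULL
  - ticket 2 (Timeout error): blocked_by=1 -> Export error
  - ticket 3 (Null pointer): blocked_by=1 -> Export error
  - ticket 4 (Stale cache): blocked_by=1 -> Export error
  - ticket 5 (Login fails): blocked_by=3 -> Null pointer
  - ticket 6 (Crash on save): blocked_by=5 -> Login fails
  - ticket 7 (Broken link): blocked_by=6 -> Crash on save

SQL:
SELECT a.title, b.name AS agent, c.title AS blocked_by
FROM tickets a
LEFT JOIN agents b ON a.agent_id = b.id
LEFT JOIN tickets c ON a.blocked_by = c.id

Result:
title         | agent | blocked_by   
--------------+-------+--------------
Export error  | NULL  | NULL         
Timeout error | NULL  | Export error 
Null pointer  | Eli   | Export error 
Stale cache   | Eli   | Export error 
Login fails   | Eli   | Null pointer 
Crash on save | Eli   | Login fails  
Broken link   | Julia | Crash on save


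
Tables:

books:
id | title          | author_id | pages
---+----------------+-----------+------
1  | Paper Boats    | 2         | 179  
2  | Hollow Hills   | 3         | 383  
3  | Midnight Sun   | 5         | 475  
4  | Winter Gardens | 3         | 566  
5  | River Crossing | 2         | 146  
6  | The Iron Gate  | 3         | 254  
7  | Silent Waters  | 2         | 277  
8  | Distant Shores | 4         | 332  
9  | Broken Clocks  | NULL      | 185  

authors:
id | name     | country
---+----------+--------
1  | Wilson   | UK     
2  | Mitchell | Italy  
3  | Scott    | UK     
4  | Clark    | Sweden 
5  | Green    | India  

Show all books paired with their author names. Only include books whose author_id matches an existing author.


INNER JOIN keeps only books rows whose author_id matches an id in authors. Walk through each book:
  - book 1 (Paper Boats): author_id=2 -> matches Mitchell
  - book 2 (Hollow Hills): author_id=3 -> matches Scott
  - book 3 (Midnight Sun): author_id=5 -> matches Green
  - book 4 (Winter Gardens): author_id=3 -> matches Scott
  - book 5 (River Crossing): author_id=2 -> matches Mitchell
  - book 6 (The Iron Gate): author_id=3 -> matches Scott
  - book 7 (Silent Waters): author_id=2 -> matches Mitchell
  - book 8 (Distant Shores): author_id=4 -> matches Clark
  - book 9 (Broken Clocks): author_id=NULL, no match -> dropped
So 1 of 9 rows is dropped.

SQL:
SELECT a.title, b.name AS author
FROM books a
INNER JOIN authors b ON a.author_id = b.id

Result:
title          | author  
---------------+---------
Paper Boats    | Mitchell
Hollow Hills   | Scott   
Midnight Sun   | Green   
Winter Gardens | Scott   
River Crossing | Mitchell
The Iron Gate  | Scott   
Silent Waters  | Mitchell
Distant Shores | Clark   


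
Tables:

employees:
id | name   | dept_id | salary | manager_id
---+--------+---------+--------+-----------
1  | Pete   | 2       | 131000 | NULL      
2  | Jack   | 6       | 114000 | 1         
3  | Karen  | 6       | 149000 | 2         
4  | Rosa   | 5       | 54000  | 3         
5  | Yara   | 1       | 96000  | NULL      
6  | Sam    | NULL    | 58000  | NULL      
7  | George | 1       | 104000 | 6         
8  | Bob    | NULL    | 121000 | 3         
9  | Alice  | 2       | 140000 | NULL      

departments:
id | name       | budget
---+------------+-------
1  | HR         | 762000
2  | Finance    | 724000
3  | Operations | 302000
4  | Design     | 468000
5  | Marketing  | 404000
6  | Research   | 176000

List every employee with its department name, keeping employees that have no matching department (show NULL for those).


LEFT JOIN keeps every row from employees (the left table); where dept_id has no match in departments, the department columns become NULL. Walk through each employee:
  - employee 1 (Pete): dept_id=2 -> matches Finance
  - employee 2 (Jack): dept_id=6 -> matches Research
  - employee 3 (Karen): dept_id=6 -> matches Research
  - employee 4 (Rosa): dept_id=5 -> matches Marketing
  - employee 5 (Yara): dept_id=1 -> matches HR
  - employee 6 (Sam): dept_id=NULL, no match -> kept with NULL
  - employee 7 (George): dept_id=1 -> matches HR
  - employee 8 (Bob): dept_id=NULL, no match -> kept with NULL
  - employee 9 (Alice): dept_id=2 -> matches Finance
All 9 rows appear; 2 have NULL department.

SQL:
SELECT a.name, b.name AS department
FROM employees a
LEFT JOIN departments b ON a.dept_id = b.id

Result:
name   | department
-------+-----------
Pete   | Finance   
Jack   | Research  
Karen  | Research  
Rosa   | Marketing 
Yara   | HR        
Sam    | NULL      
George | HR        
Bob    | NULL      
Alice  | Finance   


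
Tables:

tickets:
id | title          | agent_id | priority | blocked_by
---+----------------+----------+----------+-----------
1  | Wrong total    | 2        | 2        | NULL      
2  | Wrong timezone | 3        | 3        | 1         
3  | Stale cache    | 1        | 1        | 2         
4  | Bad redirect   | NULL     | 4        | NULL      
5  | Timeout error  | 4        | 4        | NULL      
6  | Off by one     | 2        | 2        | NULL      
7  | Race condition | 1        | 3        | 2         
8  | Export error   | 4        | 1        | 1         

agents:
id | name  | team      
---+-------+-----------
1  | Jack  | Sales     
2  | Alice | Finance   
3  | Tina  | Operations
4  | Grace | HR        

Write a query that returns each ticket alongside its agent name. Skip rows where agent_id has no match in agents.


INNER JOIN keeps only tickets rows whose agent_id matches an id in agents. Walk through each ticket:
  - ticket 1 (Wrong total): agent_id=2 -> matches Alice
  - ticket 2 (Wrong timezone): agent_id=3 -> matches Tina
  - ticket 3 (Stale cache): agent_id=1 -> matches Jack
  - ticket 4 (Bad redirect): agent_id=NULL, no match -> dropped
  - ticket 5 (Timeout error): agent_id=4 -> matches Grace
  - ticket 6 (Off by one): agent_id=2 -> matches Alice
  - ticket 7 (Race condition): agent_id=1 -> matches Jack
  - ticket 8 (Export error): agent_id=4 -> matches Grace
So 1 of 8 rows is dropped.

SQL:
SELECT a.title, b.name AS agent
FROM tickets a
INNER JOIN agents b ON a.agent_id = b.id

Result:
title          | agent
---------------+------
Wrong total    | Alice
Wrong timezone | Tina 
Stale cache    | Jack 
Timeout error  | Grace
Off by one     | Alice
Race condition | Jack 
Export error   | Grace


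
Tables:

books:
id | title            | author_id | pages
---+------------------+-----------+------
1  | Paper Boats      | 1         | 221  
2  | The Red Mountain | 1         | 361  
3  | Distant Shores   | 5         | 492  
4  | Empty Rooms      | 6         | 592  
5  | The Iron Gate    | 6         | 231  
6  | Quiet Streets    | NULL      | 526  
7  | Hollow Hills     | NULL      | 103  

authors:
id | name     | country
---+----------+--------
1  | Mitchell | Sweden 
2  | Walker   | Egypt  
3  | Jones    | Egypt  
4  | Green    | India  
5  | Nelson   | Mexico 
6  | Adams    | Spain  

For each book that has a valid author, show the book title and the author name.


INNER JOIN keeps only books rows whose author_id matches an id in authors. Walk through each book:
  - book 1 (Paper Boats): author_id=1 -> matches Mitchell
  - book 2 (The Red Mountain): author_id=1 -> matches Mitchell
  - book 3 (Distant Shores): author_id=5 -> matches Nelson
  - book 4 (Empty Rooms): author_id=6 -> matches Adams
  - book 5 (The Iron Gate): author_id=6 -> matches Adams
  - book 6 (Quiet Streets): author_id=NULL, no match -> dropped
  - book 7 (Hollow Hills): author_id=NULL, no match -> dropped
So 2 of 7 rows are dropped.

SQL:
SELECT a.title, b.name AS author
FROM books a
INNER JOIN authors b ON a.author_id = b.id

Result:
title            | author  
-----------------+---------
Paper Boats      | Mitchell
The Red Mountain | Mitchell
Distant Shores   | Nelson  
Empty Rooms      | Adams   
The Iron Gate    | Adams   


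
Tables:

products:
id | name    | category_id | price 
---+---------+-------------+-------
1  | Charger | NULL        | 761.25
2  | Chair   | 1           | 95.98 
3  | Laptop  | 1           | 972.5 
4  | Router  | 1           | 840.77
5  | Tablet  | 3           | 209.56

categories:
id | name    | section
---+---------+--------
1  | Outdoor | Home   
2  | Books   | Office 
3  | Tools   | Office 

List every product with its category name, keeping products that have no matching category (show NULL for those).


LEFT JOIN keeps every row from products (the left table); where category_id has no match in categories, the category columns become NULL. Walk through each product:
  - product 1 (Charger): category_id=NULL, no match -> kept with NULL
  - product 2 (Chair): category_id=1 -> matches Outdoor
  - product 3 (Laptop): category_id=1 -> matches Outdoor
  - product 4 (Router): category_id=1 -> matches Outdoor
  - product 5 (Tablet): category_id=3 -> matches Tools
All 5 rows appear; 1 has NULL category.

SQL:
SELECT a.name, b.name AS category
FROM products a
LEFT JOIN categories b ON a.category_id = b.id

Result:
name    | category
--------+---------
Charger | NULL    
Chair   | Outdoor 
Laptop  | Outdoor 
Router  | Outdoor 
Tablet  | Tools   


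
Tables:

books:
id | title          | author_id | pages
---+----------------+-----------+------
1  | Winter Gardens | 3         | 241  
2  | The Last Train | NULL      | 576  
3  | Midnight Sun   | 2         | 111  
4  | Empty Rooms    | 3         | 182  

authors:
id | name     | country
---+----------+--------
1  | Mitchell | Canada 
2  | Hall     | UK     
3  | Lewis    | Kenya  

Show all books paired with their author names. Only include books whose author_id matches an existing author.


INNER JOIN keeps only books rows whose author_id matches an id in authors. Walk through each book:
  - book 1 (Winter Gardens): author_id=3 -> matches Lewis
  - book 2 (The Last Train): author_id=NULL, no match -> dropped
  - book 3 (Midnight Sun): author_id=2 -> matches Hall
  - book 4 (Empty Rooms): author_id=3 -> matches Lewis
So 1 of 4 rows is dropped.

SQL:
SELECT a.title, b.name AS author
FROM books a
INNER JOIN authors b ON a.author_id = b.id

Result:
title          | author
---------------+-------
Winter Gardens | Lewis 
Midnight Sun   | Hall  
Empty Rooms    | Lewis 


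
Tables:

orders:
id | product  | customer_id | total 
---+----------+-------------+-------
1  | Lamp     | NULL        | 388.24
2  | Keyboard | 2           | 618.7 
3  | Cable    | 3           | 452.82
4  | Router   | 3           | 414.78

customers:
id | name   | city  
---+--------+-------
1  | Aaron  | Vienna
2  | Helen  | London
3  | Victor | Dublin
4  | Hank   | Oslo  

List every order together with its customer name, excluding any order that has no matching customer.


INNER JOIN keeps only orders rows whose customer_id matches an id in customers. Walk through each order:
  - order 1 (Lamp): customer_id=NULL, no match -> dropped
  - order 2 (Keyboard): customer_id=2 -> matches Helen
  - order 3 (Cable): customer_id=3 -> matches Victor
  - order 4 (Router): customer_id=3 -> matches Victor
So 1 of 4 rows is dropped.

SQL:
SELECT a.product, b.name AS customer
FROM orders a
INNER JOIN customers b ON a.customer_id = b.id

Result:
product  | customer
---------+---------
Keyboard | Helen   
Cable    | Victor  
Router   | Victor  


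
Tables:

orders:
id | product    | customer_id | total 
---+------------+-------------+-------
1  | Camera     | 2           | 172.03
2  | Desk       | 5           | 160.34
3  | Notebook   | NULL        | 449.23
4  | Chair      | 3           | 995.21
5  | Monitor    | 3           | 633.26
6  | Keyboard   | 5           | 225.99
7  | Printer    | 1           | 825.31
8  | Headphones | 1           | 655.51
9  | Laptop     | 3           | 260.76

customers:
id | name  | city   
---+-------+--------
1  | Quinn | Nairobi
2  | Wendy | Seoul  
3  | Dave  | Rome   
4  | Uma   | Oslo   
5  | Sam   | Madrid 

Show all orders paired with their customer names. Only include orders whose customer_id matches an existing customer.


INNER JOIN keeps only orders rows whose customer_id matches an id in customers. Walk through each order:
  - order 1 (Camera): customer_id=2 -> matches Wendy
  - order 2 (Desk): customer_id=5 -> matches Sam
  - order 3 (Notebook): customer_id=NULL, no match -> dropped
  - order 4 (Chair): customer_id=3 -> matches Dave
  - order 5 (Monitor): customer_id=3 -> matches Dave
  - order 6 (Keyboard): customer_id=5 -> matches Sam
  - order 7 (Printer): customer_id=1 -> matches Quinn
  - order 8 (Headphones): customer_id=1 -> matches Quinn
  - order 9 (Laptop): customer_id=3 -> matches Dave
So 1 of 9 rows is dropped.

SQL:
SELECT a.product, b.name AS customer
FROM orders a
INNER JOIN customers b ON a.customer_id = b.id

Result:
product    | customer
-----------+---------
Camera     | Wendy   
Desk       | Sam     
Chair      | Dave    
Monitor    | Dave    
Keyboard   | Sam     
Printer    | Quinn   
Headphones | Quinn   
Laptop     | Dave    


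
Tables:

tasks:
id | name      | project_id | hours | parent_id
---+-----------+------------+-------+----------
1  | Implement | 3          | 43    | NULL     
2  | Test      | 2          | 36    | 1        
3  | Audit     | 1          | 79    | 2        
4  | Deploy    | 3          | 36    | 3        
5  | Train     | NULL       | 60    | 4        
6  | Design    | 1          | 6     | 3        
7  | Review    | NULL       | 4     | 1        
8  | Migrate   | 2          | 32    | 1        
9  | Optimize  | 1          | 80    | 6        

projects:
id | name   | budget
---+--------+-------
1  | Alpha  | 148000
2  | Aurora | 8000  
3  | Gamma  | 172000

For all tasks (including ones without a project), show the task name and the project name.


LEFT JOIN keeps every row from tasks (the left table); where project_id has no match in projects, the project columns become NULL. Walk through each task:
  - task 1 (Implement): project_id=3 -> matches Gamma
  - task 2 (Test): project_id=2 -> matches Aurora
  - task 3 (Audit): project_id=1 -> matches Alpha
  - task 4 (Deploy): project_id=3 -> matches Gamma
  - task 5 (Train): project_id=NULL, no match -> kept with NULL
  - task 6 (Design): project_id=1 -> matches Alpha
  - task 7 (Review): project_id=NULL, no match -> kept with NULL
  - task 8 (Migrate): project_id=2 -> matches Aurora
  - task 9 (Optimize): project_id=1 -> matches Alpha
All 9 rows appear; 2 have NULL project.

SQL:
SELECT a.name, b.name AS project
FROM tasks a
LEFT JOIN projects b ON a.project_id = b.id

Result:
name      | project
----------+--------
Implement | Gamma  
Test      | Aurora 
Audit     | Alpha  
Deploy    | Gamma  
Train     | NULL   
Design    | Alpha  
Review    | NULL   
Migrate   | Aurora 
Optimize  | Alpha  


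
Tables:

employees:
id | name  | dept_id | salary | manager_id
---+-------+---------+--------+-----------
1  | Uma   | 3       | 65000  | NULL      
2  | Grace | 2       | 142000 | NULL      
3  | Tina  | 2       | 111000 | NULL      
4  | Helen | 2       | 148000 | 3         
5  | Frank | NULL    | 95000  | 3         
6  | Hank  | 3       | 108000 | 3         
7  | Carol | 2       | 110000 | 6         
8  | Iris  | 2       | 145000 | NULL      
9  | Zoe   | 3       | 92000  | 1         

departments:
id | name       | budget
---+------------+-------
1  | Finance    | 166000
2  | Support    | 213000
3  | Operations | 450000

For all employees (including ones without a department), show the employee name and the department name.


LEFT JOIN keeps every row from employees (the left table); where dept_id has no match in departments, the department columns become NULL. Walk through each employee:
  - employee 1 (Uma): dept_id=3 -> matches Operations
  - employee 2 (Grace): dept_id=2 -> matches Support
  - employee 3 (Tina): dept_id=2 -> matches Support
  - employee 4 (Helen): dept_id=2 -> matches Support
  - employee 5 (Frank): dept_id=NULL, no match -> kept with NULL
  - employee 6 (Hank): dept_id=3 -> matches Operations
  - employee 7 (Carol): dept_id=2 -> matches Support
  - employee 8 (Iris): dept_id=2 -> matches Support
  - employee 9 (Zoe): dept_id=3 -> matches Operations
All 9 rows appear; 1 has NULL department.

SQL:
SELECT a.name, b.name AS department
FROM employees a
LEFT JOIN departments b ON a.dept_id = b.id

Result:
name  | department
------+-----------
Uma   | Operations
Grace | Support   
Tina  | Support   
Helen | Support   
Frank | NULL      
Hank  | Operations
Carol | Support   
Iris  | Support   
Zoe   | Operations
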